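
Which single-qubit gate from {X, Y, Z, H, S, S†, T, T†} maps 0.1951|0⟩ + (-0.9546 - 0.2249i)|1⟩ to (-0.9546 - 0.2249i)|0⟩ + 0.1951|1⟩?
X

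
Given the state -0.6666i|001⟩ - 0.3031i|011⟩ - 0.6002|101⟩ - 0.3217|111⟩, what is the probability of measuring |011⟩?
0.09187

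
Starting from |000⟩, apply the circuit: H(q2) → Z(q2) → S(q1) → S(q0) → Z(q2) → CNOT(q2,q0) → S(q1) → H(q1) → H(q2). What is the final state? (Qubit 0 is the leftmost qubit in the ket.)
1/√8|000⟩ + 1/√8|001⟩ + 1/√8|010⟩ + 1/√8|011⟩ + 1/√8|100⟩ - 1/√8|101⟩ + 1/√8|110⟩ - 1/√8|111⟩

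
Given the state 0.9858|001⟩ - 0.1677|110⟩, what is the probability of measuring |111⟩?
0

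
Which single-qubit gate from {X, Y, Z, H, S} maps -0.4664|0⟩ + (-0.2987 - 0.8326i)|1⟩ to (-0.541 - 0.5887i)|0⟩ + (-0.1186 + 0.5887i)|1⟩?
H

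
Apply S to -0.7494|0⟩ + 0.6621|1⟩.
-0.7494|0⟩ + 0.6621i|1⟩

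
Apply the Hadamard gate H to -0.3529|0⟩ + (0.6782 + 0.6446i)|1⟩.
(0.23 + 0.4558i)|0⟩ + (-0.7291 - 0.4558i)|1⟩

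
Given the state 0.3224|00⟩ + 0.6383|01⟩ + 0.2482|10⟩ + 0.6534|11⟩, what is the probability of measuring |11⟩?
0.4269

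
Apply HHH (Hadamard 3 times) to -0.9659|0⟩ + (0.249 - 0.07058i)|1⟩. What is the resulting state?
(-0.5069 - 0.04991i)|0⟩ + (-0.8591 + 0.04991i)|1⟩

H² = I, so H^3 = H: a single Hadamard. With (a, b) = (-0.9659, (0.249 - 0.07058i)), H gives ((a + b)/√2, (a − b)/√2) = ((-0.5069 - 0.04991i), (-0.8591 + 0.04991i)).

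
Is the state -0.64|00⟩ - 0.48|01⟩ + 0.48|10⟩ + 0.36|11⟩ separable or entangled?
Separable

Writing the state as a|00⟩ + b|01⟩ + c|10⟩ + d|11⟩, it is a product state iff ad − bc = 0.
Here (a, b, c, d) = (-0.64, -0.48, 0.48, 0.36): ad − bc = (-0.64)(0.36) − (-0.48)(0.48) = 0, so the state is separable.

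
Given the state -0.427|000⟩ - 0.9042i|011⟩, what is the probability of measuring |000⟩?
0.1823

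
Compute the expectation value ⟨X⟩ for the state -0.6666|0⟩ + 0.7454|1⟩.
-0.9938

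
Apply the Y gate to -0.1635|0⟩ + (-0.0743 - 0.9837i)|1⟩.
(-0.9837 + 0.0743i)|0⟩ - 0.1635i|1⟩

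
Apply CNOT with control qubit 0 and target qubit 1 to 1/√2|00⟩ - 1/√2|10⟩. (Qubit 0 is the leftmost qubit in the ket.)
1/√2|00⟩ - 1/√2|11⟩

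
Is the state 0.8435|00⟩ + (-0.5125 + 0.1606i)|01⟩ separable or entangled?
Separable

Writing the state as a|00⟩ + b|01⟩ + c|10⟩ + d|11⟩, it is a product state iff ad − bc = 0.
Here (a, b, c, d) = (0.8435, (-0.5125 + 0.1606i), 0, 0): ad − bc = (0.8435)(0) − (-0.5125 + 0.1606i)(0) = 0, so the state is separable.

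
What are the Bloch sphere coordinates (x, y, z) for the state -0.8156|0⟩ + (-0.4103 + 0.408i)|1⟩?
(0.6693, -0.6655, 0.3304)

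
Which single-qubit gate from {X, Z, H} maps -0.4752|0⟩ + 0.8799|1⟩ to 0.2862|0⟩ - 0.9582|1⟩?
H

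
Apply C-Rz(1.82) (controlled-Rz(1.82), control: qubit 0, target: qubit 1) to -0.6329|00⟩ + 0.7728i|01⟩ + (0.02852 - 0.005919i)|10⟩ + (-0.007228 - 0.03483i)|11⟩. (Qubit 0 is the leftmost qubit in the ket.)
-0.6329|00⟩ + 0.7728i|01⟩ + (0.01283 - 0.02615i)|10⟩ + (0.02306 - 0.02708i)|11⟩

C-Rz(1.82) leaves the control-|0⟩ kets |00⟩, |01⟩ unchanged and applies Rz(1.82) to qubit 1 on the control-|1⟩ pair (|10⟩, |11⟩).
Rz(1.82) = [[e^(−iθ/2), 0], [0, e^(iθ/2)]] with e^(±iθ/2) = cos(θ/2) ± i·sin(θ/2); θ = 1.82, cos(θ/2) ≈ 0.613746, sin(θ/2) ≈ 0.789504.
With a = amp(|10⟩) = (0.02852 - 0.005919i) and b = amp(|11⟩) = (-0.007228 - 0.03483i):
new amp(|10⟩) = (0.613746 - 0.789504i)·a = (0.01283 - 0.02615i)
new amp(|11⟩) = (0.613746 + 0.789504i)·b = (0.02306 - 0.02708i)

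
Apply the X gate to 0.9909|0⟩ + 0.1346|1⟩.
0.1346|0⟩ + 0.9909|1⟩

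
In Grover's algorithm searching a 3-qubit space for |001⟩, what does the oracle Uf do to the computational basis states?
Uf|x⟩ = -|x⟩ if x = 001, else |x⟩ (phase flip on target)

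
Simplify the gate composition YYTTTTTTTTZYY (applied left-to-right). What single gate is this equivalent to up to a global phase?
Z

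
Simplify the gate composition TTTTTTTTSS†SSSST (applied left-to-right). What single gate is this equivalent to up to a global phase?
T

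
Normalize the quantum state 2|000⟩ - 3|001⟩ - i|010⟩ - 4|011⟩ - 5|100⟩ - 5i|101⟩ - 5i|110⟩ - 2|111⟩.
0.1916|000⟩ - 0.2873|001⟩ - 0.09578i|010⟩ - 0.3831|011⟩ - 0.4789|100⟩ - 0.4789i|101⟩ - 0.4789i|110⟩ - 0.1916|111⟩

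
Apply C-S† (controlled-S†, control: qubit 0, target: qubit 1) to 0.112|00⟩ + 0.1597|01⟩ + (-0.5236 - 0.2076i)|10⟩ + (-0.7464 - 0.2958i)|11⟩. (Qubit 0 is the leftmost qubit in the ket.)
0.112|00⟩ + 0.1597|01⟩ + (-0.5236 - 0.2076i)|10⟩ + (-0.2958 + 0.7464i)|11⟩

C-S† leaves the control-|0⟩ kets |00⟩, |01⟩ unchanged and applies S† to qubit 1 on the control-|1⟩ pair (|10⟩, |11⟩).
S† = [[1, 0], [0, -i]].
With a = amp(|10⟩) = (-0.5236 - 0.2076i) and b = amp(|11⟩) = (-0.7464 - 0.2958i):
new amp(|10⟩) = (1)·a = (-0.5236 - 0.2076i)
new amp(|11⟩) = (-i)·b = (-0.2958 + 0.7464i)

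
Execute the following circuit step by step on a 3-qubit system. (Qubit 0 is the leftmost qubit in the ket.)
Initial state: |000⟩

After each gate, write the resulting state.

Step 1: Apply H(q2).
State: 1/√2|000⟩ + 1/√2|001⟩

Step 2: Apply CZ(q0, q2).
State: 1/√2|000⟩ + 1/√2|001⟩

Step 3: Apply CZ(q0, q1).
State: 1/√2|000⟩ + 1/√2|001⟩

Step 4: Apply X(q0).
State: 1/√2|100⟩ + 1/√2|101⟩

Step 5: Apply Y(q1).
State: (1/√2)i|110⟩ + (1/√2)i|111⟩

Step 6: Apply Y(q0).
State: 1/√2|010⟩ + 1/√2|011⟩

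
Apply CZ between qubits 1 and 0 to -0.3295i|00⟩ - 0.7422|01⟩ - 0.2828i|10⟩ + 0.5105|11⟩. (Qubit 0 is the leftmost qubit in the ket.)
-0.3295i|00⟩ - 0.7422|01⟩ - 0.2828i|10⟩ - 0.5105|11⟩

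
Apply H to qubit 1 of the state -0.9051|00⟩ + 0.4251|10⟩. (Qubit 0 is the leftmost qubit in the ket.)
-0.64|00⟩ - 0.64|01⟩ + 0.3006|10⟩ + 0.3006|11⟩

H on qubit 1 mixes each pair of kets that differ only in qubit 1: amplitudes (a, b) of (|…0…⟩, |…1…⟩) become ((a + b)/√2, (a − b)/√2). Kets absent from the input have amplitude 0.
(|00⟩, |01⟩): (a, b) = (-0.9051, 0) → (-0.64, -0.64)
(|10⟩, |11⟩): (a, b) = (0.4251, 0) → (0.3006, 0.3006)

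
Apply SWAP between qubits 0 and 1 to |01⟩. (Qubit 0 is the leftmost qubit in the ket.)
|10⟩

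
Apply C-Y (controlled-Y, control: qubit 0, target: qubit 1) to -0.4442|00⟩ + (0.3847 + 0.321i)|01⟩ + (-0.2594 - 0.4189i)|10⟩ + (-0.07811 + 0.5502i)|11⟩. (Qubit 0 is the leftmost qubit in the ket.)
-0.4442|00⟩ + (0.3847 + 0.321i)|01⟩ + (0.5502 + 0.07811i)|10⟩ + (0.4189 - 0.2594i)|11⟩

C-Y leaves the control-|0⟩ kets |00⟩, |01⟩ unchanged and applies Y to qubit 1 on the control-|1⟩ pair (|10⟩, |11⟩).
Y = [[0, -i], [i, 0]].
With a = amp(|10⟩) = (-0.2594 - 0.4189i) and b = amp(|11⟩) = (-0.07811 + 0.5502i):
new amp(|10⟩) = (-i)·b = (0.5502 + 0.07811i)
new amp(|11⟩) = (i)·a = (0.4189 - 0.2594i)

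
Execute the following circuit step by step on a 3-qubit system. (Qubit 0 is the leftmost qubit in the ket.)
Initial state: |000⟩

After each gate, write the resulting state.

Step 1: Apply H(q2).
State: 1/√2|000⟩ + 1/√2|001⟩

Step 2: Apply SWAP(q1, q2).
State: 1/√2|000⟩ + 1/√2|010⟩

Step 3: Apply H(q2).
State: 1/2|000⟩ + 1/2|001⟩ + 1/2|010⟩ + 1/2|011⟩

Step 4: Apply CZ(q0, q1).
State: 1/2|000⟩ + 1/2|001⟩ + 1/2|010⟩ + 1/2|011⟩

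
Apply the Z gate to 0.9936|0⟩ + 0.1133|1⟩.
0.9936|0⟩ - 0.1133|1⟩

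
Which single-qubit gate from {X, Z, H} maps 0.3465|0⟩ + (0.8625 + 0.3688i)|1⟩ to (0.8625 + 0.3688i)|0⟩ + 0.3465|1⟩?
X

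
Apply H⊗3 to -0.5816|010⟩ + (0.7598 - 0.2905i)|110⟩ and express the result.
(0.063 - 0.1027i)|000⟩ + (0.063 - 0.1027i)|001⟩ + (-0.063 + 0.1027i)|010⟩ + (-0.063 + 0.1027i)|011⟩ + (-0.4743 + 0.1027i)|100⟩ + (-0.4743 + 0.1027i)|101⟩ + (0.4743 - 0.1027i)|110⟩ + (0.4743 - 0.1027i)|111⟩

H⊗3 gives amp(|y⟩) = (1/2√2) Σ_x (−1)^(x·y) amp(|x⟩), where x·y is the number of positions in which both x and y have a 1.
|000⟩: (-0.5816 + (0.7598 - 0.2905i))/(2√2) = (0.063 - 0.1027i)
|001⟩: (-0.5816 + (0.7598 - 0.2905i))/(2√2) = (0.063 - 0.1027i)
|010⟩: (0.5816 - (0.7598 - 0.2905i))/(2√2) = (-0.063 + 0.1027i)
|011⟩: (0.5816 - (0.7598 - 0.2905i))/(2√2) = (-0.063 + 0.1027i)
|100⟩: (-0.5816 - (0.7598 - 0.2905i))/(2√2) = (-0.4743 + 0.1027i)
|101⟩: (-0.5816 - (0.7598 - 0.2905i))/(2√2) = (-0.4743 + 0.1027i)
|110⟩: (0.5816 + (0.7598 - 0.2905i))/(2√2) = (0.4743 - 0.1027i)
|111⟩: (0.5816 + (0.7598 - 0.2905i))/(2√2) = (0.4743 - 0.1027i)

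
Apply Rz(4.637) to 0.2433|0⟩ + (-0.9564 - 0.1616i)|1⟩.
(-0.1654 - 0.1784i)|0⟩ + (0.7688 - 0.5914i)|1⟩

Rz(4.637) = [[e^(−iθ/2), 0], [0, e^(iθ/2)]] with e^(±iθ/2) = cos(θ/2) ± i·sin(θ/2); θ = 4.637, cos(θ/2) ≈ -0.679957, sin(θ/2) ≈ 0.733252.
With a = amp(|0⟩) = 0.2433 and b = amp(|1⟩) = (-0.9564 - 0.1616i):
new amp(|0⟩) = (-0.679957 - 0.733252i)·a = (-0.1654 - 0.1784i)
new amp(|1⟩) = (-0.679957 + 0.733252i)·b = (0.7688 - 0.5914i)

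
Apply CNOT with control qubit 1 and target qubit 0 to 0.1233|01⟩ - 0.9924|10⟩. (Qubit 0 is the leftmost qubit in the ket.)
-0.9924|10⟩ + 0.1233|11⟩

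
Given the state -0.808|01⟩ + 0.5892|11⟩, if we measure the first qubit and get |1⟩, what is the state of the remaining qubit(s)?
|1⟩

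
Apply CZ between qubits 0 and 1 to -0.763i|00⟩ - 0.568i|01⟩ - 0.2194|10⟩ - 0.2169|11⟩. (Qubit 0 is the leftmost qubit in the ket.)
-0.763i|00⟩ - 0.568i|01⟩ - 0.2194|10⟩ + 0.2169|11⟩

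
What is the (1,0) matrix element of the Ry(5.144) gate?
0.5393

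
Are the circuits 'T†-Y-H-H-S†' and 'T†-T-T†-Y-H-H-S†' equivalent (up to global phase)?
Yes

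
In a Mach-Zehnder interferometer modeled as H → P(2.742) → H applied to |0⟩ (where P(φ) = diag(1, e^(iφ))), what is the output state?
(0.03939 + 0.1945i)|0⟩ + (0.9606 - 0.1945i)|1⟩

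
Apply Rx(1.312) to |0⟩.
0.7924|0⟩ - 0.61i|1⟩

Rx(1.312) = [[cos(θ/2), −i·sin(θ/2)], [−i·sin(θ/2), cos(θ/2)]]; θ = 1.312, cos(θ/2) ≈ 0.792438, sin(θ/2) ≈ 0.609952.
With a = amp(|0⟩) = 1 and b = amp(|1⟩) = 0:
new amp(|0⟩) = (0.792438)·a + (-0.609952i)·b = 0.7924
new amp(|1⟩) = (-0.609952i)·a + (0.792438)·b = -0.61i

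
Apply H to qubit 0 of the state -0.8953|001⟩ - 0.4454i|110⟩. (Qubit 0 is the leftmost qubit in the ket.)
-0.6331|001⟩ - 0.3149i|010⟩ - 0.6331|101⟩ + 0.3149i|110⟩

H on qubit 0 mixes each pair of kets that differ only in qubit 0: amplitudes (a, b) of (|…0…⟩, |…1…⟩) become ((a + b)/√2, (a − b)/√2). Kets absent from the input have amplitude 0.
(|001⟩, |101⟩): (a, b) = (-0.8953, 0) → (-0.6331, -0.6331)
(|010⟩, |110⟩): (a, b) = (0, -0.4454i) → (-0.3149i, 0.3149i)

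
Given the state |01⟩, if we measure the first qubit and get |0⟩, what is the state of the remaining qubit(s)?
|1⟩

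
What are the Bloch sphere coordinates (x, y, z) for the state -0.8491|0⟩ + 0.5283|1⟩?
(-0.8972, 0, 0.4419)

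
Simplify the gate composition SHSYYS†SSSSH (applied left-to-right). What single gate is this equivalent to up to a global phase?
S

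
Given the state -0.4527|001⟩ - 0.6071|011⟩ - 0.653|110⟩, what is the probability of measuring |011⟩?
0.3686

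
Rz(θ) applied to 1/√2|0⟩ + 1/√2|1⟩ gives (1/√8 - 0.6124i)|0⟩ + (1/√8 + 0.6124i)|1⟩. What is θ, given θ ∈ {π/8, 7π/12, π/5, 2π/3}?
2π/3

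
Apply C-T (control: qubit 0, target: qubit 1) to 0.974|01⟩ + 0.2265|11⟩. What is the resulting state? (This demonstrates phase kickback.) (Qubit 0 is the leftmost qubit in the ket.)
0.974|01⟩ + (0.1602 + 0.1602i)|11⟩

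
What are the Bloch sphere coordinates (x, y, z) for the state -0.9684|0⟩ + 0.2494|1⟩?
(-0.483, 0, 0.8756)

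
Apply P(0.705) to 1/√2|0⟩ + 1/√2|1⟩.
1/√2|0⟩ + (0.5385 + 0.4582i)|1⟩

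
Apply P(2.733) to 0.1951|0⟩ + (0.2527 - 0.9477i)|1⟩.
0.1951|0⟩ + (0.1446 + 0.9701i)|1⟩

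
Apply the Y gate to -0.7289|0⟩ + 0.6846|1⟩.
-0.6846i|0⟩ - 0.7289i|1⟩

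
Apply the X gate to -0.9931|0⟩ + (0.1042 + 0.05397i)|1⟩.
(0.1042 + 0.05397i)|0⟩ - 0.9931|1⟩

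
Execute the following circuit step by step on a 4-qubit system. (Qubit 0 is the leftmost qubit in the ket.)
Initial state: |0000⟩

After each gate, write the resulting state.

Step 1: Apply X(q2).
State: |0010⟩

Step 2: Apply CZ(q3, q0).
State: |0010⟩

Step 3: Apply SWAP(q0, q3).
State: |0010⟩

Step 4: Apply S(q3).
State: |0010⟩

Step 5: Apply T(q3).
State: |0010⟩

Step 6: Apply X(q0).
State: |1010⟩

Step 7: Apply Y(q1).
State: i|1110⟩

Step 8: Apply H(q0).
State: (1/√2)i|0110⟩ - (1/√2)i|1110⟩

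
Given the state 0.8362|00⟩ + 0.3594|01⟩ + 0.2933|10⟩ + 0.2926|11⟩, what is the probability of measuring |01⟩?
0.1292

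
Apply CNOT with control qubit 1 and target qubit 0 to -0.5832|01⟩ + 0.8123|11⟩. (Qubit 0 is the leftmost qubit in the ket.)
0.8123|01⟩ - 0.5832|11⟩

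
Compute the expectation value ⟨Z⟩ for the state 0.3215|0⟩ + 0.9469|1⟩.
-0.7933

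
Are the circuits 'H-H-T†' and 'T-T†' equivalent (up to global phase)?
No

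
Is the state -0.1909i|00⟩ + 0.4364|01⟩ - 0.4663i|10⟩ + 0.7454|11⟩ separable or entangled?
Entangled

Writing the state as a|00⟩ + b|01⟩ + c|10⟩ + d|11⟩, it is a product state iff ad − bc = 0.
Here (a, b, c, d) = (-0.1909i, 0.4364, -0.4663i, 0.7454): ad − bc = (-0.1909i)(0.7454) − (0.4364)(-0.4663i) = 0.0612i ≠ 0, so the state is entangled.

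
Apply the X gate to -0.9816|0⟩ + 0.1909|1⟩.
0.1909|0⟩ - 0.9816|1⟩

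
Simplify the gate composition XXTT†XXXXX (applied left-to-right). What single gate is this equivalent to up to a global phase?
X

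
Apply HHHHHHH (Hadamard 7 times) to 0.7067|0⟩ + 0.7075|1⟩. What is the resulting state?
|0⟩ - 0.0005657|1⟩

H² = I, so H^7 = H: a single Hadamard. With (a, b) = (0.7067, 0.7075), H gives ((a + b)/√2, (a − b)/√2) = (1, -0.0005657).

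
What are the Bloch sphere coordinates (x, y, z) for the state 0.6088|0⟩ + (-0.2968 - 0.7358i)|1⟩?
(-0.3614, -0.8959, -0.2589)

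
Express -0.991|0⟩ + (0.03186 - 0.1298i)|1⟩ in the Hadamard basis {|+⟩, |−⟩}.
(-0.6782 - 0.09178i)|+⟩ + (-0.7233 + 0.09178i)|−⟩

With |ψ⟩ = α|0⟩ + β|1⟩, the Hadamard-basis coefficients are ⟨+|ψ⟩ = (α + β)/√2 and ⟨−|ψ⟩ = (α − β)/√2.
Here α = -0.991, β = (0.03186 - 0.1298i): (α + β)/√2 = (-0.6782 - 0.09178i), (α − β)/√2 = (-0.7233 + 0.09178i).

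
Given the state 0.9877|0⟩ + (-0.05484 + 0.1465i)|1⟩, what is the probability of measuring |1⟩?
0.02447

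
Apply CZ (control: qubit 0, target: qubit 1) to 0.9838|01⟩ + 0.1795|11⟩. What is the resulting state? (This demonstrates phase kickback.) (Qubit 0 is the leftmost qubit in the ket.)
0.9838|01⟩ - 0.1795|11⟩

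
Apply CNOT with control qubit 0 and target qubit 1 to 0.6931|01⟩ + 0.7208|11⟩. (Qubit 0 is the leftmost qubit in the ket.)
0.6931|01⟩ + 0.7208|10⟩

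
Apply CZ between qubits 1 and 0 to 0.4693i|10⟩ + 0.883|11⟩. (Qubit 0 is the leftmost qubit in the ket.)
0.4693i|10⟩ - 0.883|11⟩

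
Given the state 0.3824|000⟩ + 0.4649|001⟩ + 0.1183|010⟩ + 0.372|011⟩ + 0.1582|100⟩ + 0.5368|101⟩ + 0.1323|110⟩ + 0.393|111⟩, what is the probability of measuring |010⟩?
0.01399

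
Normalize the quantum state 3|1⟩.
|1⟩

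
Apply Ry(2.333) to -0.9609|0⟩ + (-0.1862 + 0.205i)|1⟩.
(-0.2068 - 0.1885i)|0⟩ + (-0.9567 + 0.08064i)|1⟩

Ry(2.333) = [[cos(θ/2), −sin(θ/2)], [sin(θ/2), cos(θ/2)]]; θ = 2.333, cos(θ/2) ≈ 0.393372, sin(θ/2) ≈ 0.919379.
With a = amp(|0⟩) = -0.9609 and b = amp(|1⟩) = (-0.1862 + 0.205i):
new amp(|0⟩) = (0.393372)·a + (-0.919379)·b = (-0.2068 - 0.1885i)
new amp(|1⟩) = (0.919379)·a + (0.393372)·b = (-0.9567 + 0.08064i)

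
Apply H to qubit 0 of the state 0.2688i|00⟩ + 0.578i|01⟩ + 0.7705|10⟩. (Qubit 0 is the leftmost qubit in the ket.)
(0.5448 + 0.1901i)|00⟩ + 0.4087i|01⟩ + (-0.5448 + 0.1901i)|10⟩ + 0.4087i|11⟩

H on qubit 0 mixes each pair of kets that differ only in qubit 0: amplitudes (a, b) of (|…0…⟩, |…1…⟩) become ((a + b)/√2, (a − b)/√2). Kets absent from the input have amplitude 0.
(|00⟩, |10⟩): (a, b) = (0.2688i, 0.7705) → ((0.5448 + 0.1901i), (-0.5448 + 0.1901i))
(|01⟩, |11⟩): (a, b) = (0.578i, 0) → (0.4087i, 0.4087i)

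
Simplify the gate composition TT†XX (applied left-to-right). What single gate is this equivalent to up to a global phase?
I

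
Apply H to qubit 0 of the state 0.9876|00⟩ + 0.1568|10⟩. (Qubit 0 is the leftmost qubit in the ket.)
0.8092|00⟩ + 0.5875|10⟩

H on qubit 0 mixes each pair of kets that differ only in qubit 0: amplitudes (a, b) of (|…0…⟩, |…1…⟩) become ((a + b)/√2, (a − b)/√2). Kets absent from the input have amplitude 0.
(|00⟩, |10⟩): (a, b) = (0.9876, 0.1568) → (0.8092, 0.5875)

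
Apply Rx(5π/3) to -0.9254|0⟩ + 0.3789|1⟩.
(0.8014 - 0.1895i)|0⟩ + (-0.3281 + 0.4627i)|1⟩

Rx(5π/3) = [[cos(θ/2), −i·sin(θ/2)], [−i·sin(θ/2), cos(θ/2)]]; θ = 5π/3, cos(θ/2) ≈ -0.866025, sin(θ/2) ≈ 0.5.
With a = amp(|0⟩) = -0.9254 and b = amp(|1⟩) = 0.3789:
new amp(|0⟩) = (-0.866025)·a + (-0.5i)·b = (0.8014 - 0.1895i)
new amp(|1⟩) = (-0.5i)·a + (-0.866025)·b = (-0.3281 + 0.4627i)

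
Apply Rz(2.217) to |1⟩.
(0.446 + 0.895i)|1⟩

Rz(2.217) = [[e^(−iθ/2), 0], [0, e^(iθ/2)]] with e^(±iθ/2) = cos(θ/2) ± i·sin(θ/2); θ = 2.217, cos(θ/2) ≈ 0.446005, sin(θ/2) ≈ 0.895031.
With a = amp(|0⟩) = 0 and b = amp(|1⟩) = 1:
new amp(|0⟩) = (0.446005 - 0.895031i)·a = 0
new amp(|1⟩) = (0.446005 + 0.895031i)·b = (0.446 + 0.895i)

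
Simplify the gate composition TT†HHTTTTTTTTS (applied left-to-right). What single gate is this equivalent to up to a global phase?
S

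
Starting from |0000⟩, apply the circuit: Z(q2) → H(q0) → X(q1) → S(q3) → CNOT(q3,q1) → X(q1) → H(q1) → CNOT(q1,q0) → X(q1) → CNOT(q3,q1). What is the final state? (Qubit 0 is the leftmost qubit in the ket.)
1/2|0000⟩ + 1/2|0100⟩ + 1/2|1000⟩ + 1/2|1100⟩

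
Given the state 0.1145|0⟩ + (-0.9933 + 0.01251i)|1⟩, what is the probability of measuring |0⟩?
0.01311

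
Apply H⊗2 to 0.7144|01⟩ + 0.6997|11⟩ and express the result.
0.7071|00⟩ - 0.7071|01⟩ + 0.00735|10⟩ - 0.00735|11⟩

H⊗2 gives amp(|y⟩) = (1/2) Σ_x (−1)^(x·y) amp(|x⟩), where x·y is the number of positions in which both x and y have a 1.
|00⟩: (0.7144 + 0.6997)/2 = 0.7071
|01⟩: (-0.7144 - 0.6997)/2 = -0.7071
|10⟩: (0.7144 - 0.6997)/2 = 0.00735
|11⟩: (-0.7144 + 0.6997)/2 = -0.00735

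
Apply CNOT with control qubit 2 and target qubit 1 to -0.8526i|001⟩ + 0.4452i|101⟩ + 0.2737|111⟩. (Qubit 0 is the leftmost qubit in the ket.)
-0.8526i|011⟩ + 0.2737|101⟩ + 0.4452i|111⟩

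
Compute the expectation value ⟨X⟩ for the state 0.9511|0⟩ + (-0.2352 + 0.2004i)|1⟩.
-0.4474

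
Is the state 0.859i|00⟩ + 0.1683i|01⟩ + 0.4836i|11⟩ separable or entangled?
Entangled

Writing the state as a|00⟩ + b|01⟩ + c|10⟩ + d|11⟩, it is a product state iff ad − bc = 0.
Here (a, b, c, d) = (0.859i, 0.1683i, 0, 0.4836i): ad − bc = (0.859i)(0.4836i) − (0.1683i)(0) = -0.4154 ≠ 0, so the state is entangled.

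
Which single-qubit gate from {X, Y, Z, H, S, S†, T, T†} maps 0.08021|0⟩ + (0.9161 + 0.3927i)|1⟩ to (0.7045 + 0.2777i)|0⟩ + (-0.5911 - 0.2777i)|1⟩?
H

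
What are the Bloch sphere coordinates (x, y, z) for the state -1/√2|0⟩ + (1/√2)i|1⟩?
(0, -1, 0)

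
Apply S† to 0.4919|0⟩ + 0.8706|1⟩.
0.4919|0⟩ - 0.8706i|1⟩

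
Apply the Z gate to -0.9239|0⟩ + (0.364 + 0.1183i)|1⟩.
-0.9239|0⟩ + (-0.364 - 0.1183i)|1⟩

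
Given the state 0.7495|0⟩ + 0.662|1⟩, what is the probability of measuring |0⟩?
0.5618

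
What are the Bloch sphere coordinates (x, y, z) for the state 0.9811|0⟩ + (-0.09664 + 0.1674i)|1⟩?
(-0.1896, 0.3285, 0.9252)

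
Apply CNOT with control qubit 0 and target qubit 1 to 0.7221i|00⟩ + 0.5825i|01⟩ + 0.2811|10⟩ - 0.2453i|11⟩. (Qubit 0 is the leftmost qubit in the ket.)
0.7221i|00⟩ + 0.5825i|01⟩ - 0.2453i|10⟩ + 0.2811|11⟩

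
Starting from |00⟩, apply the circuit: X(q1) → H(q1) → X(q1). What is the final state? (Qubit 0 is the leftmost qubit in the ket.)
-1/√2|00⟩ + 1/√2|01⟩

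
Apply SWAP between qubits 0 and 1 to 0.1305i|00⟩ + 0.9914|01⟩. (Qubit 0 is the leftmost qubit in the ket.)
0.1305i|00⟩ + 0.9914|10⟩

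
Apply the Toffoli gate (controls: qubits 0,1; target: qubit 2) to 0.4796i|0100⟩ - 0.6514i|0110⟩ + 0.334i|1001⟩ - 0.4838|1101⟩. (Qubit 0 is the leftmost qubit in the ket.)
0.4796i|0100⟩ - 0.6514i|0110⟩ + 0.334i|1001⟩ - 0.4838|1111⟩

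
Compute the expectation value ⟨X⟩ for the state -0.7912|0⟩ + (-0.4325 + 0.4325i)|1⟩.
0.6844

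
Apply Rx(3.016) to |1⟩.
-0.998i|0⟩ + 0.06276|1⟩

Rx(3.016) = [[cos(θ/2), −i·sin(θ/2)], [−i·sin(θ/2), cos(θ/2)]]; θ = 3.016, cos(θ/2) ≈ 0.0627551, sin(θ/2) ≈ 0.998029.
With a = amp(|0⟩) = 0 and b = amp(|1⟩) = 1:
new amp(|0⟩) = (0.0627551)·a + (-0.998029i)·b = -0.998i
new amp(|1⟩) = (-0.998029i)·a + (0.0627551)·b = 0.06276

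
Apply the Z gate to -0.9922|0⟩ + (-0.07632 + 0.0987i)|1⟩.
-0.9922|0⟩ + (0.07632 - 0.0987i)|1⟩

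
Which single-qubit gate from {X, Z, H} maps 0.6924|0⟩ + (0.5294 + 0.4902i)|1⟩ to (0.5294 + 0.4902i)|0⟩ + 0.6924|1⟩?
X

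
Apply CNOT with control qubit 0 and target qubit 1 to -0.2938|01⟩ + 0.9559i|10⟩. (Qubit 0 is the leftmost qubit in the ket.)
-0.2938|01⟩ + 0.9559i|11⟩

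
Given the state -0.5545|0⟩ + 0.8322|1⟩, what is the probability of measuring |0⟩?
0.3075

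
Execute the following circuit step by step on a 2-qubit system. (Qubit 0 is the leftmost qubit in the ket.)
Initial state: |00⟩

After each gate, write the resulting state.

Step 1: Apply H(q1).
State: 1/√2|00⟩ + 1/√2|01⟩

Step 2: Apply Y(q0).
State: (1/√2)i|10⟩ + (1/√2)i|11⟩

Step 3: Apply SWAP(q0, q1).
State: (1/√2)i|01⟩ + (1/√2)i|11⟩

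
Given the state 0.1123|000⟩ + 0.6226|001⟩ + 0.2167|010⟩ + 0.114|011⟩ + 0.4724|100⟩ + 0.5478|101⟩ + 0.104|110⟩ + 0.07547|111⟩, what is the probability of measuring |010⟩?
0.04696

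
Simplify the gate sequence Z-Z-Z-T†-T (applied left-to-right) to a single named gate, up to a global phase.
Z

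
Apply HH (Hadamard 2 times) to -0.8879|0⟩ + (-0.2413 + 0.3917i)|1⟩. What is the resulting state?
-0.8879|0⟩ + (-0.2413 + 0.3917i)|1⟩

H² = I, so an even number of Hadamards cancels: H^2 = I and the state is unchanged.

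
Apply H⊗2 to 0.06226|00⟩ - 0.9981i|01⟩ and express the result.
(0.03113 - 0.4991i)|00⟩ + (0.03113 + 0.4991i)|01⟩ + (0.03113 - 0.4991i)|10⟩ + (0.03113 + 0.4991i)|11⟩

H⊗2 gives amp(|y⟩) = (1/2) Σ_x (−1)^(x·y) amp(|x⟩), where x·y is the number of positions in which both x and y have a 1.
|00⟩: (0.06226 - 0.9981i)/2 = (0.03113 - 0.4991i)
|01⟩: (0.06226 + 0.9981i)/2 = (0.03113 + 0.4991i)
|10⟩: (0.06226 - 0.9981i)/2 = (0.03113 - 0.4991i)
|11⟩: (0.06226 + 0.9981i)/2 = (0.03113 + 0.4991i)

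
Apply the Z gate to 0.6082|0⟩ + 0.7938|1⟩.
0.6082|0⟩ - 0.7938|1⟩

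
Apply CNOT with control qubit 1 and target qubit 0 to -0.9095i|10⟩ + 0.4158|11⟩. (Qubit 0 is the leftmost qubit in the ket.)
0.4158|01⟩ - 0.9095i|10⟩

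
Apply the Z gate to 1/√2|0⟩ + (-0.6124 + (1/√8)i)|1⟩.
1/√2|0⟩ + (0.6124 - (1/√8)i)|1⟩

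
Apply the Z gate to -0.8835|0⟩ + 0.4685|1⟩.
-0.8835|0⟩ - 0.4685|1⟩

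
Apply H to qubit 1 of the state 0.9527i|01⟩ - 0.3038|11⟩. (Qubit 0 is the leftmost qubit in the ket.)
0.6737i|00⟩ - 0.6737i|01⟩ - 0.2148|10⟩ + 0.2148|11⟩

H on qubit 1 mixes each pair of kets that differ only in qubit 1: amplitudes (a, b) of (|…0…⟩, |…1…⟩) become ((a + b)/√2, (a − b)/√2). Kets absent from the input have amplitude 0.
(|00⟩, |01⟩): (a, b) = (0, 0.9527i) → (0.6737i, -0.6737i)
(|10⟩, |11⟩): (a, b) = (0, -0.3038) → (-0.2148, 0.2148)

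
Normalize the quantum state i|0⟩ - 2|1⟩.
(1/√5)i|0⟩ - 0.8944|1⟩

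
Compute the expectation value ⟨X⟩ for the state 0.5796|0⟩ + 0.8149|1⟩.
0.9446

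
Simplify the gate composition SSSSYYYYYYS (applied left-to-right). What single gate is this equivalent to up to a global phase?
S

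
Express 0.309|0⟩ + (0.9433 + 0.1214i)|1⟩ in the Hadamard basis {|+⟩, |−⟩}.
(0.8855 + 0.08584i)|+⟩ + (-0.4485 - 0.08584i)|−⟩

With |ψ⟩ = α|0⟩ + β|1⟩, the Hadamard-basis coefficients are ⟨+|ψ⟩ = (α + β)/√2 and ⟨−|ψ⟩ = (α − β)/√2.
Here α = 0.309, β = (0.9433 + 0.1214i): (α + β)/√2 = (0.8855 + 0.08584i), (α − β)/√2 = (-0.4485 - 0.08584i).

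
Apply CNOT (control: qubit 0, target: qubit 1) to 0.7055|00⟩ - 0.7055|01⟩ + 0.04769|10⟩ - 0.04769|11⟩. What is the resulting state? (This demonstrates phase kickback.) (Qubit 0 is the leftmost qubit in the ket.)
0.7055|00⟩ - 0.7055|01⟩ - 0.04769|10⟩ + 0.04769|11⟩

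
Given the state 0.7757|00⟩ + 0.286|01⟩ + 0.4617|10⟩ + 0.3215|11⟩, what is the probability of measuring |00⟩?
0.6017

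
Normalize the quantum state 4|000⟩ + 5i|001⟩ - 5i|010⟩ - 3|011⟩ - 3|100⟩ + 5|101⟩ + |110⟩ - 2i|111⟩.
0.3746|000⟩ + 0.4683i|001⟩ - 0.4683i|010⟩ - 0.281|011⟩ - 0.281|100⟩ + 0.4683|101⟩ + 0.09366|110⟩ - 0.1873i|111⟩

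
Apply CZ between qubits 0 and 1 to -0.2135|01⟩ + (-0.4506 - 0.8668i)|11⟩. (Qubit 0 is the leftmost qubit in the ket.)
-0.2135|01⟩ + (0.4506 + 0.8668i)|11⟩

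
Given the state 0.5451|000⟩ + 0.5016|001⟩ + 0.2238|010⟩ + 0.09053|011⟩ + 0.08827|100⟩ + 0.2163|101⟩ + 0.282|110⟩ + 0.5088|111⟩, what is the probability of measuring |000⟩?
0.2971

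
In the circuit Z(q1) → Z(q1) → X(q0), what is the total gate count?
3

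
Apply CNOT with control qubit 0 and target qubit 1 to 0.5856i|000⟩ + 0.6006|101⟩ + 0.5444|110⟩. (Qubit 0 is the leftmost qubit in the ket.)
0.5856i|000⟩ + 0.5444|100⟩ + 0.6006|111⟩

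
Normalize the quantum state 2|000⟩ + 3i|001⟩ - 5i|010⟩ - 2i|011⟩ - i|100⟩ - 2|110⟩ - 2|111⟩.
0.2801|000⟩ + 0.4201i|001⟩ - 0.7001i|010⟩ - 0.2801i|011⟩ - 0.14i|100⟩ - 0.2801|110⟩ - 0.2801|111⟩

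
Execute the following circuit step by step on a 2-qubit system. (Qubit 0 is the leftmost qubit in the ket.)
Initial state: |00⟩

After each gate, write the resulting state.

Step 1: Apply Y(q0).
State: i|10⟩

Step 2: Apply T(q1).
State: i|10⟩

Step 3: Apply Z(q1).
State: i|10⟩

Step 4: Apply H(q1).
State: (1/√2)i|10⟩ + (1/√2)i|11⟩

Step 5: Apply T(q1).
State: (1/√2)i|10⟩ + (-1/2 + (1/2)i)|11⟩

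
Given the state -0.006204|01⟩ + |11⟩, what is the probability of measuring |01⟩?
0.00003849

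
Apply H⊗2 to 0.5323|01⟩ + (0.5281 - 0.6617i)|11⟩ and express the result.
(0.5302 - 0.3309i)|00⟩ + (-0.5302 + 0.3309i)|01⟩ + (0.0021 + 0.3309i)|10⟩ + (-0.0021 - 0.3309i)|11⟩

H⊗2 gives amp(|y⟩) = (1/2) Σ_x (−1)^(x·y) amp(|x⟩), where x·y is the number of positions in which both x and y have a 1.
|00⟩: (0.5323 + (0.5281 - 0.6617i))/2 = (0.5302 - 0.3309i)
|01⟩: (-0.5323 - (0.5281 - 0.6617i))/2 = (-0.5302 + 0.3309i)
|10⟩: (0.5323 - (0.5281 - 0.6617i))/2 = (0.0021 + 0.3309i)
|11⟩: (-0.5323 + (0.5281 - 0.6617i))/2 = (-0.0021 - 0.3309i)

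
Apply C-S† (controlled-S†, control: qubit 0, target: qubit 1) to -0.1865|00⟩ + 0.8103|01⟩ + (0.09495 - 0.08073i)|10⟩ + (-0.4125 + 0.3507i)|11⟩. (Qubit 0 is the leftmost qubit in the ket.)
-0.1865|00⟩ + 0.8103|01⟩ + (0.09495 - 0.08073i)|10⟩ + (0.3507 + 0.4125i)|11⟩

C-S† leaves the control-|0⟩ kets |00⟩, |01⟩ unchanged and applies S† to qubit 1 on the control-|1⟩ pair (|10⟩, |11⟩).
S† = [[1, 0], [0, -i]].
With a = amp(|10⟩) = (0.09495 - 0.08073i) and b = amp(|11⟩) = (-0.4125 + 0.3507i):
new amp(|10⟩) = (1)·a = (0.09495 - 0.08073i)
new amp(|11⟩) = (-i)·b = (0.3507 + 0.4125i)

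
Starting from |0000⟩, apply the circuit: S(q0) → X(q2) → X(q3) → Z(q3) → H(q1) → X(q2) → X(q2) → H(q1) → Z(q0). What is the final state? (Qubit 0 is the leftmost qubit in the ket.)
-|0011⟩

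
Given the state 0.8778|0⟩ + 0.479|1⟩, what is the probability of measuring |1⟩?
0.2294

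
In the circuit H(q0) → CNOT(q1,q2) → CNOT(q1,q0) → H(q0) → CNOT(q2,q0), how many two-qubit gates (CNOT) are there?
3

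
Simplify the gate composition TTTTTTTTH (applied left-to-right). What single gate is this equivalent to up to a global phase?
H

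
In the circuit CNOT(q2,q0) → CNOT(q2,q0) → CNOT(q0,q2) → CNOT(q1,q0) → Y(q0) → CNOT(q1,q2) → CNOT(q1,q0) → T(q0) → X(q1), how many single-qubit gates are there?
3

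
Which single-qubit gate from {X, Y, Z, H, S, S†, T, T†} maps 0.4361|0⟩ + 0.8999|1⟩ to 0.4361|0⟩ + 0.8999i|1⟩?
S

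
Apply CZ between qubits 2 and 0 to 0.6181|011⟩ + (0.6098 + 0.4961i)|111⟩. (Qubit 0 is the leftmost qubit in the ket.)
0.6181|011⟩ + (-0.6098 - 0.4961i)|111⟩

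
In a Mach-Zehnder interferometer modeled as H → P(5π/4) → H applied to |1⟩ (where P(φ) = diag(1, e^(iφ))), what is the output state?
(0.8536 + (1/√8)i)|0⟩ + (0.1464 - (1/√8)i)|1⟩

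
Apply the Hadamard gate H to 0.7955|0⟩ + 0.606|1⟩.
0.991|0⟩ + 0.134|1⟩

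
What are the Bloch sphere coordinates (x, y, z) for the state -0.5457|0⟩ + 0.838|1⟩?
(-0.9146, 0, -0.4045)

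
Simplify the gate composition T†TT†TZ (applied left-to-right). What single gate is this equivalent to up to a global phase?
Z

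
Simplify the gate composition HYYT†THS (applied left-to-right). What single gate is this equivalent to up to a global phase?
S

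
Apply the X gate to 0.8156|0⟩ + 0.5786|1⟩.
0.5786|0⟩ + 0.8156|1⟩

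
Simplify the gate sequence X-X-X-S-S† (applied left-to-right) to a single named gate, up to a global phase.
X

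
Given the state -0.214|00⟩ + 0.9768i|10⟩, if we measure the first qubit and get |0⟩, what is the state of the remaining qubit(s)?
-|0⟩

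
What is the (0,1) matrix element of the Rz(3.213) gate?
0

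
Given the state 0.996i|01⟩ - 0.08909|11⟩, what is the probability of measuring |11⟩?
0.007937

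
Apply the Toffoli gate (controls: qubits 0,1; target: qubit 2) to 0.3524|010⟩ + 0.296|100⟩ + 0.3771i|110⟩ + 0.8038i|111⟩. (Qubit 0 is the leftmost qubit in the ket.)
0.3524|010⟩ + 0.296|100⟩ + 0.8038i|110⟩ + 0.3771i|111⟩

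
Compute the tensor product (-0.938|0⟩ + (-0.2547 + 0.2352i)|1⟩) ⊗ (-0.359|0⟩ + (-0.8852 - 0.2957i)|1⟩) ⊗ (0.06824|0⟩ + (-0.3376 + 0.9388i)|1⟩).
0.02298|000⟩ + (-0.1137 + 0.3161i)|001⟩ + (0.05666 + 0.01893i)|010⟩ + (-0.5407 + 0.6859i)|011⟩ + (0.00624 - 0.005762i)|100⟩ + (0.0484 + 0.1143i)|101⟩ + (0.02013 - 0.009068i)|110⟩ + (0.02516 + 0.3218i)|111⟩

amp(|b₁b₂…⟩) = product of the factor amplitudes for bits b₁, b₂, …; only kets whose every factor amplitude is nonzero survive.
|000⟩: (-0.938)(-0.359)(0.06824) = 0.02298
|001⟩: (-0.938)(-0.359)(-0.3376 + 0.9388i) = (-0.1137 + 0.3161i)
|010⟩: (-0.938)(-0.8852 - 0.2957i)(0.06824) = (0.05666 + 0.01893i)
|011⟩: (-0.938)(-0.8852 - 0.2957i)(-0.3376 + 0.9388i) = (-0.5407 + 0.6859i)
|100⟩: (-0.2547 + 0.2352i)(-0.359)(0.06824) = (0.00624 - 0.005762i)
|101⟩: (-0.2547 + 0.2352i)(-0.359)(-0.3376 + 0.9388i) = (0.0484 + 0.1143i)
|110⟩: (-0.2547 + 0.2352i)(-0.8852 - 0.2957i)(0.06824) = (0.02013 - 0.009068i)
|111⟩: (-0.2547 + 0.2352i)(-0.8852 - 0.2957i)(-0.3376 + 0.9388i) = (0.02516 + 0.3218i)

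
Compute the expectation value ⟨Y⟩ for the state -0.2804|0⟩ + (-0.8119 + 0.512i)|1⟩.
-0.2871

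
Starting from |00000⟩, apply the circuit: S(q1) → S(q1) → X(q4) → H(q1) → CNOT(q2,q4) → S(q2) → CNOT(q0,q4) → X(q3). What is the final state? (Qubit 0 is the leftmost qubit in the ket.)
1/√2|00011⟩ + 1/√2|01011⟩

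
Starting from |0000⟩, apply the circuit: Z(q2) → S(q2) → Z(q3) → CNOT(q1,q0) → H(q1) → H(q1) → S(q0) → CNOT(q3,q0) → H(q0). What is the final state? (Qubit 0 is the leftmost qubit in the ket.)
1/√2|0000⟩ + 1/√2|1000⟩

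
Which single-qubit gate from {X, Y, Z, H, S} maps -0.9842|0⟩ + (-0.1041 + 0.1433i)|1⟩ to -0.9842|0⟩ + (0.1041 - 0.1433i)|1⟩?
Z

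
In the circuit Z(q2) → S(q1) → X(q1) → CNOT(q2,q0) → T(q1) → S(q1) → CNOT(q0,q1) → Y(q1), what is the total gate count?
8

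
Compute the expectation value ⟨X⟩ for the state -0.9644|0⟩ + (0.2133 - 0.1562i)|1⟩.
-0.4114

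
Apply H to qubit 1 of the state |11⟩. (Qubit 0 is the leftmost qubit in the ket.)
1/√2|10⟩ - 1/√2|11⟩

H on qubit 1 mixes each pair of kets that differ only in qubit 1: amplitudes (a, b) of (|…0…⟩, |…1…⟩) become ((a + b)/√2, (a − b)/√2). Kets absent from the input have amplitude 0.
(|10⟩, |11⟩): (a, b) = (0, 1) → (1/√2, -1/√2)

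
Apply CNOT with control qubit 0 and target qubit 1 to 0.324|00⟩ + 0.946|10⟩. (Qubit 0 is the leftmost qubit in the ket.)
0.324|00⟩ + 0.946|11⟩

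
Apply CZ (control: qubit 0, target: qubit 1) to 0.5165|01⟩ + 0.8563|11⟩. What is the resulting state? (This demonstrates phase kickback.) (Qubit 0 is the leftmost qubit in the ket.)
0.5165|01⟩ - 0.8563|11⟩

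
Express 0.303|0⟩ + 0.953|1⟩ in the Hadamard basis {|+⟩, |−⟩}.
0.8881|+⟩ - 0.4596|−⟩

With |ψ⟩ = α|0⟩ + β|1⟩, the Hadamard-basis coefficients are ⟨+|ψ⟩ = (α + β)/√2 and ⟨−|ψ⟩ = (α − β)/√2.
Here α = 0.303, β = 0.953: (α + β)/√2 = 0.8881, (α − β)/√2 = -0.4596.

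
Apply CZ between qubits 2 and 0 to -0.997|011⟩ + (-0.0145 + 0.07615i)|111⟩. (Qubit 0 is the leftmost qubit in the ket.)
-0.997|011⟩ + (0.0145 - 0.07615i)|111⟩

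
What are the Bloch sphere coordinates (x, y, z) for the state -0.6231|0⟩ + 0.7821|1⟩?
(-0.9747, 0, -0.2234)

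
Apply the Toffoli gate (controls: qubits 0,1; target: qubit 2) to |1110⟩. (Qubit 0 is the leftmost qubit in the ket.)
|1100⟩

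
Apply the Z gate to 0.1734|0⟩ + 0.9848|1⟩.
0.1734|0⟩ - 0.9848|1⟩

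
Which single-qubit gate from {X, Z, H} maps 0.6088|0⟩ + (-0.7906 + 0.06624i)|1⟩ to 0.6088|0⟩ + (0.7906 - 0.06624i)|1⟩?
Z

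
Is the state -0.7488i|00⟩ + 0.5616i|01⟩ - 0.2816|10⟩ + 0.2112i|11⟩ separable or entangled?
Entangled

Writing the state as a|00⟩ + b|01⟩ + c|10⟩ + d|11⟩, it is a product state iff ad − bc = 0.
Here (a, b, c, d) = (-0.7488i, 0.5616i, -0.2816, 0.2112i): ad − bc = (-0.7488i)(0.2112i) − (0.5616i)(-0.2816) = (0.1581 + 0.1581i) ≠ 0, so the state is entangled.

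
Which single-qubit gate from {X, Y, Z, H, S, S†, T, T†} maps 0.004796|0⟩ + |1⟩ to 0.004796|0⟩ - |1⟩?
Z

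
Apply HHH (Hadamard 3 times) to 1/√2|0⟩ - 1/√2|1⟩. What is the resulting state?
|1⟩

H² = I, so H^3 = H: a single Hadamard. With (a, b) = (1/√2, -1/√2), H gives ((a + b)/√2, (a − b)/√2) = (0, 1).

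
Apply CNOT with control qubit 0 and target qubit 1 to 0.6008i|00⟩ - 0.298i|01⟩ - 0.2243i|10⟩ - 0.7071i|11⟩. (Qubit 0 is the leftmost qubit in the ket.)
0.6008i|00⟩ - 0.298i|01⟩ - 0.7071i|10⟩ - 0.2243i|11⟩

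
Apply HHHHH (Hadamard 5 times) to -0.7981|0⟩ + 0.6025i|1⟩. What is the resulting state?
(-0.5643 + 0.426i)|0⟩ + (-0.5643 - 0.426i)|1⟩

H² = I, so H^5 = H: a single Hadamard. With (a, b) = (-0.7981, 0.6025i), H gives ((a + b)/√2, (a − b)/√2) = ((-0.5643 + 0.426i), (-0.5643 - 0.426i)).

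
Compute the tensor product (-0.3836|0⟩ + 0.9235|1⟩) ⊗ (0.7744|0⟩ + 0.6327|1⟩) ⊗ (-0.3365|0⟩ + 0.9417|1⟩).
0.09996|000⟩ - 0.2797|001⟩ + 0.08167|010⟩ - 0.2286|011⟩ - 0.2407|100⟩ + 0.6735|101⟩ - 0.1966|110⟩ + 0.5502|111⟩

amp(|b₁b₂…⟩) = product of the factor amplitudes for bits b₁, b₂, …; only kets whose every factor amplitude is nonzero survive.
|000⟩: (-0.3836)(0.7744)(-0.3365) = 0.09996
|001⟩: (-0.3836)(0.7744)(0.9417) = -0.2797
|010⟩: (-0.3836)(0.6327)(-0.3365) = 0.08167
|011⟩: (-0.3836)(0.6327)(0.9417) = -0.2286
|100⟩: (0.9235)(0.7744)(-0.3365) = -0.2407
|101⟩: (0.9235)(0.7744)(0.9417) = 0.6735
|110⟩: (0.9235)(0.6327)(-0.3365) = -0.1966
|111⟩: (0.9235)(0.6327)(0.9417) = 0.5502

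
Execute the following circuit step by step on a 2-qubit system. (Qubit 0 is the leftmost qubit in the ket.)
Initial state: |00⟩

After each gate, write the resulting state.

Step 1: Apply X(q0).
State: |10⟩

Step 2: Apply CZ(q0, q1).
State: |10⟩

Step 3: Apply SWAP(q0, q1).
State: |01⟩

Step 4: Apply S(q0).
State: |01⟩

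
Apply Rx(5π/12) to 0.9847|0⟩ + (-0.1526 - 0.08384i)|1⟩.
(0.7302 + 0.0929i)|0⟩ + (-0.1211 - 0.666i)|1⟩

Rx(5π/12) = [[cos(θ/2), −i·sin(θ/2)], [−i·sin(θ/2), cos(θ/2)]]; θ = 5π/12, cos(θ/2) ≈ 0.793353, sin(θ/2) ≈ 0.608761.
With a = amp(|0⟩) = 0.9847 and b = amp(|1⟩) = (-0.1526 - 0.08384i):
new amp(|0⟩) = (0.793353)·a + (-0.608761i)·b = (0.7302 + 0.0929i)
new amp(|1⟩) = (-0.608761i)·a + (0.793353)·b = (-0.1211 - 0.666i)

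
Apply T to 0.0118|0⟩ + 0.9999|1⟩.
0.0118|0⟩ + (0.707 + 0.707i)|1⟩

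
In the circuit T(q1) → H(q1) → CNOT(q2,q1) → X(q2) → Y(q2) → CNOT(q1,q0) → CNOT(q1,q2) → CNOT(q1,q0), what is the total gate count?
8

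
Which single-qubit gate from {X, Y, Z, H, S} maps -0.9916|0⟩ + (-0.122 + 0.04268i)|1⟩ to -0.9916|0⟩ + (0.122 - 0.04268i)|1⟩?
Z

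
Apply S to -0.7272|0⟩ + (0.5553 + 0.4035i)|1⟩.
-0.7272|0⟩ + (-0.4035 + 0.5553i)|1⟩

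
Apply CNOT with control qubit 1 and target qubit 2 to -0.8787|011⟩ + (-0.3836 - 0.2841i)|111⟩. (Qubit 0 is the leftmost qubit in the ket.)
-0.8787|010⟩ + (-0.3836 - 0.2841i)|110⟩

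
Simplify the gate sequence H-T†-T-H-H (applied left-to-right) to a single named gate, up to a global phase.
H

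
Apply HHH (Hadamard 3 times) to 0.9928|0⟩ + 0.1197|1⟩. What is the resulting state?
0.7867|0⟩ + 0.6174|1⟩

H² = I, so H^3 = H: a single Hadamard. With (a, b) = (0.9928, 0.1197), H gives ((a + b)/√2, (a − b)/√2) = (0.7867, 0.6174).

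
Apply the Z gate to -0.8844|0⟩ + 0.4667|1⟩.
-0.8844|0⟩ - 0.4667|1⟩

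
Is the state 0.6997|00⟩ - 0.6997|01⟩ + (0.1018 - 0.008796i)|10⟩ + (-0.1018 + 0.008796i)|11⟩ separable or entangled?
Separable

Writing the state as a|00⟩ + b|01⟩ + c|10⟩ + d|11⟩, it is a product state iff ad − bc = 0.
Here (a, b, c, d) = (0.6997, -0.6997, (0.1018 - 0.008796i), (-0.1018 + 0.008796i)): ad − bc = (0.6997)(-0.1018 + 0.008796i) − (-0.6997)(0.1018 - 0.008796i) = 0, so the state is separable.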